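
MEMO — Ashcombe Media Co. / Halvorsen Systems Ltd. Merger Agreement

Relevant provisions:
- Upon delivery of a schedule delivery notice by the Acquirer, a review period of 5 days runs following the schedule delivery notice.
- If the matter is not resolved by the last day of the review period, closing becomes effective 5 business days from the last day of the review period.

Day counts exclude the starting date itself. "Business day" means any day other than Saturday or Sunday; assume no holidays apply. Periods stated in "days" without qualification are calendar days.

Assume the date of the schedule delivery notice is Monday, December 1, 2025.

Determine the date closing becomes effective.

Adding 5 calendar days to December 1, 2025 gives December 6, 2025, which is the last day of the review period.
The date closing becomes effective: counting 5 business days from Saturday, December 6, 2025 (Dec 8, Dec 9, Dec 10, Dec 11, Dec 12, skipping weekends) reaches Friday, December 12, 2025.

December 12, 2025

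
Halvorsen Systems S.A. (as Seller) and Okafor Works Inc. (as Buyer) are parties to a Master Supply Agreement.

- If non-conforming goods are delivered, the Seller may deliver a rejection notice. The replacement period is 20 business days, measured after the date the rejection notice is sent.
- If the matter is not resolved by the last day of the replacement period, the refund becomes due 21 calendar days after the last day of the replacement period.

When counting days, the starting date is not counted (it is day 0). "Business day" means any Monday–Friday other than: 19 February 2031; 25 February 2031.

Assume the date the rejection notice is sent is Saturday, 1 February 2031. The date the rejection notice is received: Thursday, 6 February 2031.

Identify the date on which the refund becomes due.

The last day of the replacement period: counting 20 business days from Saturday, 1 February 2031 (Feb 3, Feb 4, Feb 5, Feb 6, …, Feb 28, Mar 3, Mar 4, skipping weekends and the listed holidays on Feb 19, Feb 25) reaches Tuesday, 4 March 2031.
The date on which the refund becomes due: 21 calendar days after 4 March 2031 is 25 March 2031.

25 March 2031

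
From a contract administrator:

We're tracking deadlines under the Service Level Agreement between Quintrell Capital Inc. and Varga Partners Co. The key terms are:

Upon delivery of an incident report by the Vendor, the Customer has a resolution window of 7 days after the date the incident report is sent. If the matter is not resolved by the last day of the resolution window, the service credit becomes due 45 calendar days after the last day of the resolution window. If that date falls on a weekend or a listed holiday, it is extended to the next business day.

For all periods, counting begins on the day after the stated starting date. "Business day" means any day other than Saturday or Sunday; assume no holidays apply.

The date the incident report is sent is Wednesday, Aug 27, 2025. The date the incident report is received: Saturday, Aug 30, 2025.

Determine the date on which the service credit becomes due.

Oct 20, 2025

The last day of the resolution window: Aug 27, 2025 + 7 days = Sep 3, 2025.
Adding 45 calendar days to Sep 3, 2025 gives Oct 18, 2025, which is the date on which the service credit becomes due. That falls on a Saturday, so it rolls to the next business day, Monday, Oct 20, 2025.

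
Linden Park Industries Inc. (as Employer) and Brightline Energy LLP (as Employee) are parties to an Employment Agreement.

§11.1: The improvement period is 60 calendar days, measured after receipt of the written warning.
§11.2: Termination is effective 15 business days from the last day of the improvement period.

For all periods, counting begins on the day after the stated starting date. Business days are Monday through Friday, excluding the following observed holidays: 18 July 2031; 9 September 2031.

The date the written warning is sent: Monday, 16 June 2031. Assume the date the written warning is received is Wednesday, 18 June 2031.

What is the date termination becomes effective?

Adding 60 calendar days to 18 June 2031 gives 17 August 2031, which is the last day of the improvement period.
The date termination becomes effective: counting 15 business days from Sunday, 17 August 2031 (Aug 18, Aug 19, Aug 20, Aug 21, …, Sep 3, Sep 4, Sep 5, skipping weekends) reaches Friday, 5 September 2031.

5 September 2031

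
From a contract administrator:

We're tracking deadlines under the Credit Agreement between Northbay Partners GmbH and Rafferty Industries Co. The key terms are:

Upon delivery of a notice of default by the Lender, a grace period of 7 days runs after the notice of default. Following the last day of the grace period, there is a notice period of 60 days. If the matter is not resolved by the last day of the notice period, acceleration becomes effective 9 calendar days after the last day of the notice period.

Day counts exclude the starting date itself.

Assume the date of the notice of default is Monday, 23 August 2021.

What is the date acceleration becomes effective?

The last day of the grace period: 23 August 2021 + 7 days = 30 August 2021.
The last day of the notice period: 30 August 2021 + 60 days = 29 October 2021.
The date acceleration becomes effective: 29 October 2021 + 9 days = 7 November 2021.

7 November 2021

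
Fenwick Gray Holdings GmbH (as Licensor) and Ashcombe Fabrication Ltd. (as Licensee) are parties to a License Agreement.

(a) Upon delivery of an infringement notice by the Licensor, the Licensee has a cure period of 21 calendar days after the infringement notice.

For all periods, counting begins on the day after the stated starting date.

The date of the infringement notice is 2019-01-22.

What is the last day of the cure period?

2019-02-12

The last day of the cure period: 2019-01-22 + 21 days = 2019-02-12.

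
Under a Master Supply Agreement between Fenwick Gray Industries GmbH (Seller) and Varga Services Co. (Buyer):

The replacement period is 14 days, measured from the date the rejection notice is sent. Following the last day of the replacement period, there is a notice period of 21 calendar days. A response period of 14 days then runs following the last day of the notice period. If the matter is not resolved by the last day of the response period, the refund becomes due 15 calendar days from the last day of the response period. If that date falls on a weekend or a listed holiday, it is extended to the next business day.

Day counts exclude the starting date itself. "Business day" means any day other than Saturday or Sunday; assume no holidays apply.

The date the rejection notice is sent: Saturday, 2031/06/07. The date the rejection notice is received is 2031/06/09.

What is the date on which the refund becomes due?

2031/08/11

The last day of the replacement period: 2031/06/07 + 14 days = 2031/06/21.
The last day of the notice period: 21 calendar days after 2031/06/21 is 2031/07/12.
Adding 14 calendar days to 2031/07/12 gives 2031/07/26, which is the last day of the response period.
The date on which the refund becomes due: 15 calendar days after 2031/07/26 is 2031/08/10. That falls on a Sunday, so it rolls to the next business day, Monday, 2031/08/11.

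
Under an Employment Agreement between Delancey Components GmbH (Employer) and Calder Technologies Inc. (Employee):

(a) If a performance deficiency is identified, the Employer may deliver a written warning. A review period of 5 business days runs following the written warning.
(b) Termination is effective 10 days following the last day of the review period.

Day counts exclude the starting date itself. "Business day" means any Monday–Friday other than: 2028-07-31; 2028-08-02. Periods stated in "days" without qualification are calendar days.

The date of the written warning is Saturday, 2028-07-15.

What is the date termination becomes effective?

The last day of the review period: 5 business days after Saturday, 2028-07-15, skipping weekends — Jul 17, Jul 18, Jul 19, Jul 20, Jul 21 — lands on Friday, 2028-07-21.
The date termination becomes effective: 2028-07-21 + 10 days = 2028-07-31.

2028-07-31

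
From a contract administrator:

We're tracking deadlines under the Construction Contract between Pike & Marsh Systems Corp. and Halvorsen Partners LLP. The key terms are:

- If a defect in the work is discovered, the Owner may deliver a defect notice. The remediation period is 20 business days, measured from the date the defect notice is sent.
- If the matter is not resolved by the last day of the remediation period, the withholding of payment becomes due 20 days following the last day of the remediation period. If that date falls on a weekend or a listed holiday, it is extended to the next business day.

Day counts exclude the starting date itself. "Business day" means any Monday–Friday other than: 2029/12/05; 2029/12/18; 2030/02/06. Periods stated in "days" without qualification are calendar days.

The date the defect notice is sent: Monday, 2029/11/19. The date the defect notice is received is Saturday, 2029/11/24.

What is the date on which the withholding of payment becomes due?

The last day of the remediation period: 20 business days after Monday, 2029/11/19, skipping weekends and the listed holidays on Dec 5, Dec 18 — Nov 20, Nov 21, Nov 22, Nov 23, …, Dec 14, Dec 17, Dec 19 — lands on Wednesday, 2029/12/19.
Adding 20 calendar days to 2029/12/19 gives 2030/01/08, which is the date on which the withholding of payment becomes due. 2030/01/08 is a Tuesday and is not a listed holiday, so no roll-forward applies.

2030/01/08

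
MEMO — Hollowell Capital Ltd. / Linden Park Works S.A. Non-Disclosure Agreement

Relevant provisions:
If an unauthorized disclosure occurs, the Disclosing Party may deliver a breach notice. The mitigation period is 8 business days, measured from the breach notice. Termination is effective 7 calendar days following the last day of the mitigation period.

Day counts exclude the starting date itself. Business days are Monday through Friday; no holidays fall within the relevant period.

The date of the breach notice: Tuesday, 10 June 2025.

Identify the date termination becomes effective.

From Tuesday, 10 June 2025, 8 business days (Jun 11, Jun 12, Jun 13, Jun 16, Jun 17, Jun 18, Jun 19, Jun 20, skipping weekends) brings us to Friday, 20 June 2025, which is the last day of the mitigation period.
The date termination becomes effective: 20 June 2025 + 7 days = 27 June 2025.

27 June 2025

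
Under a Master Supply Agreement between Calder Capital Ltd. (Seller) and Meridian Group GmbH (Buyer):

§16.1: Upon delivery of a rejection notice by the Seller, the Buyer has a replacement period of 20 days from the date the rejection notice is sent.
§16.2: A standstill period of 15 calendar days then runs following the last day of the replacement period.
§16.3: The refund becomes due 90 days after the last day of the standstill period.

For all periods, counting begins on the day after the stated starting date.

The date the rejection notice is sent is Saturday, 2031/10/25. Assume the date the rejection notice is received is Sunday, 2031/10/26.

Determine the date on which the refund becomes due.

Adding 20 calendar days to 2031/10/25 gives 2031/11/14, which is the last day of the replacement period.
Adding 15 calendar days to 2031/11/14 gives 2031/11/29, which is the last day of the standstill period.
The date on which the refund becomes due: 2031/11/29 + 90 days = 2032/02/27.

2032/02/27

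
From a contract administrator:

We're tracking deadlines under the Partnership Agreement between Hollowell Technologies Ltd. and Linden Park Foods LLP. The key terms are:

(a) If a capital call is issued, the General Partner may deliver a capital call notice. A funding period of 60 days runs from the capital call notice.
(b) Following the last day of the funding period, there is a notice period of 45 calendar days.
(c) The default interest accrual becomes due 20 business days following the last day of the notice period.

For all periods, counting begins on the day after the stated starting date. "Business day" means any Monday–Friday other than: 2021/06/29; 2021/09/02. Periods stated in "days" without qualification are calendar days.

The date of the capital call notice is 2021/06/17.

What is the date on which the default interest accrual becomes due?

The last day of the funding period: 60 calendar days after 2021/06/17 is 2021/08/16.
Adding 45 calendar days to 2021/08/16 gives 2021/09/30, which is the last day of the notice period.
From Thursday, 2021/09/30, 20 business days (Oct 1, Oct 4, Oct 5, Oct 6, …, Oct 26, Oct 27, Oct 28, skipping weekends) brings us to Thursday, 2021/10/28, which is the date on which the default interest accrual becomes due.

2021/10/28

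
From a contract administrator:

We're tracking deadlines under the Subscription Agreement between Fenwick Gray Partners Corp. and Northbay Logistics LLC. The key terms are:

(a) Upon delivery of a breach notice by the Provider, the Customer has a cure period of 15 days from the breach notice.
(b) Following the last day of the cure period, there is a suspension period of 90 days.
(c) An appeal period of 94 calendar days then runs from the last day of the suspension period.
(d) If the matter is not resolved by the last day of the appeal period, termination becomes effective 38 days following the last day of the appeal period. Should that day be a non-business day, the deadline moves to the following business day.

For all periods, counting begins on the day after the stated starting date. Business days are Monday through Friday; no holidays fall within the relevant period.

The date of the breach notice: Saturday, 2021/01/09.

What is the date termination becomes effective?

2021/09/03

The last day of the cure period: 2021/01/09 + 15 days = 2021/01/24.
The last day of the suspension period: 90 calendar days after 2021/01/24 is 2021/04/24.
The last day of the appeal period: 94 calendar days after 2021/04/24 is 2021/07/27.
The date termination becomes effective: 38 calendar days after 2021/07/27 is 2021/09/03. 2021/09/03 is a Friday, so no roll-forward applies.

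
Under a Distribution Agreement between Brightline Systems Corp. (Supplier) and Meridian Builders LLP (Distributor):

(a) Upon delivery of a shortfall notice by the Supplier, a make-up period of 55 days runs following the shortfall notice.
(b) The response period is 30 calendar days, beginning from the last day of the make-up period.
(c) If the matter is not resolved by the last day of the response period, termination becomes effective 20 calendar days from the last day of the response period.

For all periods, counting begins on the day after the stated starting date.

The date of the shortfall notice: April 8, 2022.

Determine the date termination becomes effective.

July 22, 2022

The last day of the make-up period: April 8, 2022 + 55 days = June 2, 2022.
The last day of the response period: 30 calendar days after June 2, 2022 is July 2, 2022.
The date termination becomes effective: July 2, 2022 + 20 days = July 22, 2022.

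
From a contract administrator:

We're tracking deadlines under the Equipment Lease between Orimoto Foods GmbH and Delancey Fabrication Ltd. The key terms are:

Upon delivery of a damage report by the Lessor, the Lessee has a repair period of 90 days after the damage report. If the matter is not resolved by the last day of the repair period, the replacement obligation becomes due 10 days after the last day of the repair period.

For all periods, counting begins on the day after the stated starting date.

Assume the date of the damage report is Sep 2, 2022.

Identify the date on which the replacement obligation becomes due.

Adding 90 calendar days to Sep 2, 2022 gives Dec 1, 2022, which is the last day of the repair period.
Adding 10 calendar days to Dec 1, 2022 gives Dec 11, 2022, which is the date on which the replacement obligation becomes due.

Dec 11, 2022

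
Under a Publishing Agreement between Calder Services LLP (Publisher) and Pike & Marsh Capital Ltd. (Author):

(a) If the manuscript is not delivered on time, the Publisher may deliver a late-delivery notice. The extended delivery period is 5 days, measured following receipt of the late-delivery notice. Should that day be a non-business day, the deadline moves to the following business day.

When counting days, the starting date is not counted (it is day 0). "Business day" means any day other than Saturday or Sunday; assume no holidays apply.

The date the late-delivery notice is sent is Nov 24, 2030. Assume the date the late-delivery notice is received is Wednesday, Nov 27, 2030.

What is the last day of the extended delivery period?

The last day of the extended delivery period: Nov 27, 2030 + 5 days = Dec 2, 2030. Dec 2, 2030 is a Monday, so no roll-forward applies.

Dec 2, 2030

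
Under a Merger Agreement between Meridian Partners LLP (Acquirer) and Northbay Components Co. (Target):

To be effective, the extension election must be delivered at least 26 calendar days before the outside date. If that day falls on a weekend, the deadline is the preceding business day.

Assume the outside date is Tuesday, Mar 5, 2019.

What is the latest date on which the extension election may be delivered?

Mar 5, 2019 minus 26 days is Feb 7, 2019. That is a Thursday, so no adjustment is needed.

Feb 7, 2019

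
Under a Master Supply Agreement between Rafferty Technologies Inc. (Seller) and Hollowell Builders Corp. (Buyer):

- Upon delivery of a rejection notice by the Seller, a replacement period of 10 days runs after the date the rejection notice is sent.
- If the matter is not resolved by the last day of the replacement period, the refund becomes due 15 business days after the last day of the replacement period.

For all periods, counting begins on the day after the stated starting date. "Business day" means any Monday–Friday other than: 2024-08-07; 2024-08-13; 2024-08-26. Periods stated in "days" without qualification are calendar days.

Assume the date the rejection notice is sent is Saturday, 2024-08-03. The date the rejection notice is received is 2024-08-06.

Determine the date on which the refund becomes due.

2024-09-04

The last day of the replacement period: 10 calendar days after 2024-08-03 is 2024-08-13.
From Tuesday, 2024-08-13, 15 business days (Aug 14, Aug 15, Aug 16, Aug 19, …, Sep 2, Sep 3, Sep 4, skipping weekends and the listed holiday on Aug 26) brings us to Wednesday, 2024-09-04, which is the date on which the refund becomes due.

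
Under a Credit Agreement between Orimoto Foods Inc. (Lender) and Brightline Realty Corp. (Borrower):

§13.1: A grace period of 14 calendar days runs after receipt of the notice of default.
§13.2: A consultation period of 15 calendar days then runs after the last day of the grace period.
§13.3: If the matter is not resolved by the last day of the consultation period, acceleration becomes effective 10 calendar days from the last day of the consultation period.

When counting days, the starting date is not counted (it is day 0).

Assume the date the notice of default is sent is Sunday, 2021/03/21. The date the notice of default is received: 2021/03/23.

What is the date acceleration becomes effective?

2021/05/01

The last day of the grace period: 2021/03/23 + 14 days = 2021/04/06.
Adding 15 calendar days to 2021/04/06 gives 2021/04/21, which is the last day of the consultation period.
The date acceleration becomes effective: 10 calendar days after 2021/04/21 is 2021/05/01.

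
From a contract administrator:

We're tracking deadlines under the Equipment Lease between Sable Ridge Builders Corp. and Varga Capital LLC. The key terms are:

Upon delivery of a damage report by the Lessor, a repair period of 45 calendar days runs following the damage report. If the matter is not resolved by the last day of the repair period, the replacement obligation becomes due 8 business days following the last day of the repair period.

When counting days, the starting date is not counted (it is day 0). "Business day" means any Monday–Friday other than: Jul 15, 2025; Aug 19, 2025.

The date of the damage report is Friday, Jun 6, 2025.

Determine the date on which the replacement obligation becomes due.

Adding 45 calendar days to Jun 6, 2025 gives Jul 21, 2025, which is the last day of the repair period.
From Monday, Jul 21, 2025, 8 business days (Jul 22, Jul 23, Jul 24, Jul 25, Jul 28, Jul 29, Jul 30, Jul 31, skipping weekends) brings us to Thursday, Jul 31, 2025, which is the date on which the replacement obligation becomes due.

Jul 31, 2025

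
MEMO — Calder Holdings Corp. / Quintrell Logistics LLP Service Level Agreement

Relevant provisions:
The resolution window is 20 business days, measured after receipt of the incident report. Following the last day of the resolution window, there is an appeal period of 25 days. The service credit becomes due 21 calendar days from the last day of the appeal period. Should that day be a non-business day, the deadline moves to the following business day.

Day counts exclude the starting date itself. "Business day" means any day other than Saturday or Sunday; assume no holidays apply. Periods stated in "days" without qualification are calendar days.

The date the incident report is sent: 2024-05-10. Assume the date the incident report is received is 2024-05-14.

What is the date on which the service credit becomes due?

From Tuesday, 2024-05-14, 20 business days (May 15, May 16, May 17, May 20, …, Jun 7, Jun 10, Jun 11, skipping weekends) brings us to Tuesday, 2024-06-11, which is the last day of the resolution window.
The last day of the appeal period: 25 calendar days after 2024-06-11 is 2024-07-06.
Adding 21 calendar days to 2024-07-06 gives 2024-07-27, which is the date on which the service credit becomes due. That falls on a Saturday, so it rolls to the next business day, Monday, 2024-07-29.

2024-07-29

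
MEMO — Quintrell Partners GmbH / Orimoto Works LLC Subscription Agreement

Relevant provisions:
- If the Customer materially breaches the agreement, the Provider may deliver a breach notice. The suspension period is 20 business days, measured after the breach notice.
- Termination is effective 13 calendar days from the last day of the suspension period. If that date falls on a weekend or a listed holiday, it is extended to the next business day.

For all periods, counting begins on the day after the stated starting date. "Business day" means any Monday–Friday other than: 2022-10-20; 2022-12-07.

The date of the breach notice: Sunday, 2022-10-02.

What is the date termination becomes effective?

2022-11-14

From Sunday, 2022-10-02, 20 business days (Oct 3, Oct 4, Oct 5, Oct 6, …, Oct 27, Oct 28, Oct 31, skipping weekends and the listed holiday on Oct 20) brings us to Monday, 2022-10-31, which is the last day of the suspension period.
Adding 13 calendar days to 2022-10-31 gives 2022-11-13, which is the date termination becomes effective. That falls on a Sunday, so it rolls to the next business day, Monday, 2022-11-14.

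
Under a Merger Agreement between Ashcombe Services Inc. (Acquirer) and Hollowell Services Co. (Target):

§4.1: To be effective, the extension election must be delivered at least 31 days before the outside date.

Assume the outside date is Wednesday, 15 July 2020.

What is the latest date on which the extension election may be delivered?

Counting back 31 calendar days from 15 July 2020 gives 14 June 2020.

14 June 2020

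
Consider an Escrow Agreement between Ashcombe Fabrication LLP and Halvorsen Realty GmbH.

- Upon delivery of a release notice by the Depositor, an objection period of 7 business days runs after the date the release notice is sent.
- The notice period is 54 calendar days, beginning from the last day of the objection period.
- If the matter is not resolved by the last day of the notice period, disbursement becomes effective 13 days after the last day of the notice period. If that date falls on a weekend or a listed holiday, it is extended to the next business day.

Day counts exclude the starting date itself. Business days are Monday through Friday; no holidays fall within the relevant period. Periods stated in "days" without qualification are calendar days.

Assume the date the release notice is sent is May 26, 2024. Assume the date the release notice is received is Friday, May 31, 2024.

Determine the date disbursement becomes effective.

Aug 12, 2024

From Sunday, May 26, 2024, 7 business days (May 27, May 28, May 29, May 30, May 31, Jun 3, Jun 4, skipping weekends) brings us to Tuesday, Jun 4, 2024, which is the last day of the objection period.
The last day of the notice period: 54 calendar days after Jun 4, 2024 is Jul 28, 2024.
The date disbursement becomes effective: Jul 28, 2024 + 13 days = Aug 10, 2024. That falls on a Saturday, so it rolls to the next business day, Monday, Aug 12, 2024.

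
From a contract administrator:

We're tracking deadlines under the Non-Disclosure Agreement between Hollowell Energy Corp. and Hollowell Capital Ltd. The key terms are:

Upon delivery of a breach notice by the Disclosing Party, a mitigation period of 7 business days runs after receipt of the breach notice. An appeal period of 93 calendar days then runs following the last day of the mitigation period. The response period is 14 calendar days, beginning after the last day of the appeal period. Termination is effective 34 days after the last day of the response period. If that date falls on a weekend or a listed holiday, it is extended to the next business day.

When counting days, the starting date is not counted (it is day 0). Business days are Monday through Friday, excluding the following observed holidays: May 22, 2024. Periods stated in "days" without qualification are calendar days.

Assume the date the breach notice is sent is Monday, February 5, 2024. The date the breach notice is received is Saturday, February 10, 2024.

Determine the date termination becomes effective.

The last day of the mitigation period: counting 7 business days from Saturday, February 10, 2024 (Feb 12, Feb 13, Feb 14, Feb 15, Feb 16, Feb 19, Feb 20, skipping weekends) reaches Tuesday, February 20, 2024.
The last day of the appeal period: 93 calendar days after February 20, 2024 is May 23, 2024.
Adding 14 calendar days to May 23, 2024 gives June 6, 2024, which is the last day of the response period.
The date termination becomes effective: 34 calendar days after June 6, 2024 is July 10, 2024. July 10, 2024 is a Wednesday and is not a listed holiday, so no roll-forward applies.

July 10, 2024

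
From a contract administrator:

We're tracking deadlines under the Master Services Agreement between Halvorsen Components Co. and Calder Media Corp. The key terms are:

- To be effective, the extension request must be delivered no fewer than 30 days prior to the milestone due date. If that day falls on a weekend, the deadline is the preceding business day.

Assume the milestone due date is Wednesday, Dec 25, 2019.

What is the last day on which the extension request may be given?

Nov 25, 2019

Counting back 30 calendar days from Dec 25, 2019 gives Nov 25, 2019. That is a Monday, so no adjustment is needed.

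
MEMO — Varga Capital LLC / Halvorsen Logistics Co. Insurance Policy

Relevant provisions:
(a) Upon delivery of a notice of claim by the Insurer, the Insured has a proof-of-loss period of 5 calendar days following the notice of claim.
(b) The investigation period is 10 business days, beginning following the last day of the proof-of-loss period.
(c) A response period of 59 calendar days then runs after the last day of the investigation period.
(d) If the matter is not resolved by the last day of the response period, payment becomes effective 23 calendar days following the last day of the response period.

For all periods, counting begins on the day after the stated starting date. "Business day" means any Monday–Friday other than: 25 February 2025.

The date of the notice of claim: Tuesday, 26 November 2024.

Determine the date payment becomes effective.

The last day of the proof-of-loss period: 26 November 2024 + 5 days = 1 December 2024.
The last day of the investigation period: counting 10 business days from Sunday, 1 December 2024 (Dec 2, Dec 3, Dec 4, Dec 5, Dec 6, Dec 9, Dec 10, Dec 11, Dec 12, Dec 13, skipping weekends) reaches Friday, 13 December 2024.
The last day of the response period: 13 December 2024 + 59 days = 10 February 2025.
Adding 23 calendar days to 10 February 2025 gives 5 March 2025, which is the date payment becomes effective.

5 March 2025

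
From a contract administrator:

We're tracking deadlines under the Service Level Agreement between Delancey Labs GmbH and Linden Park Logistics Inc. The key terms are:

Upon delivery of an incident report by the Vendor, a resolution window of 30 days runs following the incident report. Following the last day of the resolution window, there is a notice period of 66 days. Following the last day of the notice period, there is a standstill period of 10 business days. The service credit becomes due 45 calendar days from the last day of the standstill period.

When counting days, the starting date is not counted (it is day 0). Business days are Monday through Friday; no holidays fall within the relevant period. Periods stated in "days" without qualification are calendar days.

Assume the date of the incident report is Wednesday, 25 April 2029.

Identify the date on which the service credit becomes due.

Adding 30 calendar days to 25 April 2029 gives 25 May 2029, which is the last day of the resolution window.
The last day of the notice period: 66 calendar days after 25 May 2029 is 30 July 2029.
The last day of the standstill period: 10 business days after Monday, 30 July 2029, skipping weekends — Jul 31, Aug 1, Aug 2, Aug 3, Aug 6, Aug 7, Aug 8, Aug 9, Aug 10, Aug 13 — lands on Monday, 13 August 2029.
The date on which the service credit becomes due: 13 August 2029 + 45 days = 27 September 2029.

27 September 2029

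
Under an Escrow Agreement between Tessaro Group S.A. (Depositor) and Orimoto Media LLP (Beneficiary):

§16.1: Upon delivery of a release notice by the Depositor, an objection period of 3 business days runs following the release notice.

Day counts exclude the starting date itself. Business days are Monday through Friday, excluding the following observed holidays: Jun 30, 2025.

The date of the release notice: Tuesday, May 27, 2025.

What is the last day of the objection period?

May 30, 2025

From Tuesday, May 27, 2025, 3 business days (May 28, May 29, May 30, skipping weekends) brings us to Friday, May 30, 2025, which is the last day of the objection period.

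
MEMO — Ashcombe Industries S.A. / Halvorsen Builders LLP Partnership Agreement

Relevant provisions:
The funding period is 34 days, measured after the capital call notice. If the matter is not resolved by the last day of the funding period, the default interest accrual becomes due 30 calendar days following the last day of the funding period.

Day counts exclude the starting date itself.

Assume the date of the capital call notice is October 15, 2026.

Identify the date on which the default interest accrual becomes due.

December 18, 2026

Adding 34 calendar days to October 15, 2026 gives November 18, 2026, which is the last day of the funding period.
The date on which the default interest accrual becomes due: 30 calendar days after November 18, 2026 is December 18, 2026.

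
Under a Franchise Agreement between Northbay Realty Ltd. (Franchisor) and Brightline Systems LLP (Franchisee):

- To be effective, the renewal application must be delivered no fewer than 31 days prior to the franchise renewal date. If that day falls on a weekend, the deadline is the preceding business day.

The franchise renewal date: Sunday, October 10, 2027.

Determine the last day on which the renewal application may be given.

September 9, 2027

October 10, 2027 minus 31 days is September 9, 2027. That is a Thursday, so no adjustment is needed.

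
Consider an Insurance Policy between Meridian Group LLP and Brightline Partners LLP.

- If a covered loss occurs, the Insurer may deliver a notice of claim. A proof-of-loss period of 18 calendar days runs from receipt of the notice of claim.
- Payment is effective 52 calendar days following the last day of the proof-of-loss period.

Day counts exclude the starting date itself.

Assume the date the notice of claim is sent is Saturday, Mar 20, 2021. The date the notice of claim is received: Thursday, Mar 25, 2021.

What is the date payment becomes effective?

The last day of the proof-of-loss period: Mar 25, 2021 + 18 days = Apr 12, 2021.
The date payment becomes effective: 52 calendar days after Apr 12, 2021 is Jun 3, 2021.

Jun 3, 2021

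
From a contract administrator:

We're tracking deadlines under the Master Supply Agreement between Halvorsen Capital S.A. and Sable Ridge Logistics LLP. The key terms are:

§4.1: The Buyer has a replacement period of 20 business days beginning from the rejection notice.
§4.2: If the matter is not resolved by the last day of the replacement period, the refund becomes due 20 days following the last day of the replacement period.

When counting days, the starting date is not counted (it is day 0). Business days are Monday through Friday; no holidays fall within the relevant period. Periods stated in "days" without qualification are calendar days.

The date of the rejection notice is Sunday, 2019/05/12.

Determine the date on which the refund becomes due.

From Sunday, 2019/05/12, 20 business days (May 13, May 14, May 15, May 16, …, Jun 5, Jun 6, Jun 7, skipping weekends) brings us to Friday, 2019/06/07, which is the last day of the replacement period.
The date on which the refund becomes due: 20 calendar days after 2019/06/07 is 2019/06/27.

2019/06/27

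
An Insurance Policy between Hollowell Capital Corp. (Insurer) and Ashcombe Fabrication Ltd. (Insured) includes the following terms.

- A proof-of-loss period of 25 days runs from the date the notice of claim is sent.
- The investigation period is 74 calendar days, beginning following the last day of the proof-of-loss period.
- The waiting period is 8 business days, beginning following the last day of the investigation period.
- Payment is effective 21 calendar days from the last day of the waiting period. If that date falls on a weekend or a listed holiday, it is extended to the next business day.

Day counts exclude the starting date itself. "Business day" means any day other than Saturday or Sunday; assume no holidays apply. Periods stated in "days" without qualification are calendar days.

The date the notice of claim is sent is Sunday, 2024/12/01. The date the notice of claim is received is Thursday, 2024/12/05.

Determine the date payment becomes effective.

The last day of the proof-of-loss period: 25 calendar days after 2024/12/01 is 2024/12/26.
Adding 74 calendar days to 2024/12/26 gives 2025/03/10, which is the last day of the investigation period.
The last day of the waiting period: 8 business days after Monday, 2025/03/10, skipping weekends — Mar 11, Mar 12, Mar 13, Mar 14, Mar 17, Mar 18, Mar 19, Mar 20 — lands on Thursday, 2025/03/20.
The date payment becomes effective: 21 calendar days after 2025/03/20 is 2025/04/10. 2025/04/10 is a Thursday, so no roll-forward applies.

2025/04/10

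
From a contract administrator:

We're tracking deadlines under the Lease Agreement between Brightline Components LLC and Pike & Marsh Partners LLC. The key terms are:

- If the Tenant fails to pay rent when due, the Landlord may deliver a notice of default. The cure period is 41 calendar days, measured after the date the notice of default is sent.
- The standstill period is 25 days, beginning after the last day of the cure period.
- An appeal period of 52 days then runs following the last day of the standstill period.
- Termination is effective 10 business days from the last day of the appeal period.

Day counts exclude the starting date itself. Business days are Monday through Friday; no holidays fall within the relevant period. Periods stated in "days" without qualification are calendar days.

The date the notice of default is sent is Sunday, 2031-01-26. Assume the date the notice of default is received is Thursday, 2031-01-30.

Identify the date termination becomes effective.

2031-06-06

Adding 41 calendar days to 2031-01-26 gives 2031-03-08, which is the last day of the cure period.
Adding 25 calendar days to 2031-03-08 gives 2031-04-02, which is the last day of the standstill period.
The last day of the appeal period: 2031-04-02 + 52 days = 2031-05-24.
The date termination becomes effective: 10 business days after Saturday, 2031-05-24, skipping weekends — May 26, May 27, May 28, May 29, May 30, Jun 2, Jun 3, Jun 4, Jun 5, Jun 6 — lands on Friday, 2031-06-06.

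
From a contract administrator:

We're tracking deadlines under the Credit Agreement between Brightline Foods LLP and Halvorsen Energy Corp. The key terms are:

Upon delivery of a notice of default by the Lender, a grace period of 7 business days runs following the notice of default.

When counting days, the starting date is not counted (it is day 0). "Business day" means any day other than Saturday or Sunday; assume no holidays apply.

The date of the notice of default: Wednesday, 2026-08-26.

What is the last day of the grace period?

2026-09-04

From Wednesday, 2026-08-26, 7 business days (Aug 27, Aug 28, Aug 31, Sep 1, Sep 2, Sep 3, Sep 4, skipping weekends) brings us to Friday, 2026-09-04, which is the last day of the grace period.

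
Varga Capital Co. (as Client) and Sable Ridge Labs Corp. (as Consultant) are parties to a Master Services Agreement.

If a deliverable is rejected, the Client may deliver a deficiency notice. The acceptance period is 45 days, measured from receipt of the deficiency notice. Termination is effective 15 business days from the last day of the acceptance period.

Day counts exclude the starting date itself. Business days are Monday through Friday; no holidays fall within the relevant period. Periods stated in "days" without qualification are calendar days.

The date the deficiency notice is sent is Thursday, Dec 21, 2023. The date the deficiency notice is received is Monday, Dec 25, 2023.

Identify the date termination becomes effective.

The last day of the acceptance period: Dec 25, 2023 + 45 days = Feb 8, 2024.
The date termination becomes effective: counting 15 business days from Thursday, Feb 8, 2024 (Feb 9, Feb 12, Feb 13, Feb 14, …, Feb 27, Feb 28, Feb 29, skipping weekends) reaches Thursday, Feb 29, 2024.

Feb 29, 2024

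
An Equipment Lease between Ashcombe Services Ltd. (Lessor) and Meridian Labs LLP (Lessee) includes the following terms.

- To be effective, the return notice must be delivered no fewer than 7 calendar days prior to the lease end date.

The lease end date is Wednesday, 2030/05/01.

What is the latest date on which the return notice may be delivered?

2030/04/24

Counting back 7 calendar days from 2030/05/01 gives 2030/04/24.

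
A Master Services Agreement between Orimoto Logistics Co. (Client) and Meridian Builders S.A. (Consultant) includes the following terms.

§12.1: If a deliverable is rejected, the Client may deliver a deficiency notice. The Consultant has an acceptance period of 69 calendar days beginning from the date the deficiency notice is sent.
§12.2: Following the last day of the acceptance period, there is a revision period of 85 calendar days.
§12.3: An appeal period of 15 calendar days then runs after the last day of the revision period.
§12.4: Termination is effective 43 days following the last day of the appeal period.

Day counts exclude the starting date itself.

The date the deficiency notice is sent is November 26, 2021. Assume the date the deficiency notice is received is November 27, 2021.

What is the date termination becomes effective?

June 26, 2022

The last day of the acceptance period: November 26, 2021 + 69 days = February 3, 2022.
The last day of the revision period: 85 calendar days after February 3, 2022 is April 29, 2022.
The last day of the appeal period: April 29, 2022 + 15 days = May 14, 2022.
Adding 43 calendar days to May 14, 2022 gives June 26, 2022, which is the date termination becomes effective.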